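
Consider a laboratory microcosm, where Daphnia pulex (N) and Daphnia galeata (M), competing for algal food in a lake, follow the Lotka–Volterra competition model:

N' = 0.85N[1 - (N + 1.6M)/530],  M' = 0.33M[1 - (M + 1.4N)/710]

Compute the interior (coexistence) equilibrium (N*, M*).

Setting both brackets to zero gives the nullclines N + 1.6M = 530 and 1.4N + M = 710.
Substituting M = 710 - 1.4N into the first: N(1 - 1.6·1.4) = 530 - 1.6·710.
So N* = -606/-1.24 = 489, and then M* = 710 - 1.4·489 = 25.8.

N* ≈ 489, M* ≈ 25.8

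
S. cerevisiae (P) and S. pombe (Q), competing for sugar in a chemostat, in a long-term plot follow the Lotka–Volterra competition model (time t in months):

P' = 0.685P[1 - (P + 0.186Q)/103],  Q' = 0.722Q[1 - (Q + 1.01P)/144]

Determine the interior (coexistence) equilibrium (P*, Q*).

P* ≈ 93.8, Q* ≈ 49.2

Setting both brackets to zero gives the nullclines P + 0.186Q = 103 and 1.01P + Q = 144.
Substituting Q = 144 - 1.01P into the first: P(1 - 0.186·1.01) = 103 - 0.186·144.
So P* = 76.2/0.812 = 93.8, and then Q* = 144 - 1.01·93.8 = 49.2.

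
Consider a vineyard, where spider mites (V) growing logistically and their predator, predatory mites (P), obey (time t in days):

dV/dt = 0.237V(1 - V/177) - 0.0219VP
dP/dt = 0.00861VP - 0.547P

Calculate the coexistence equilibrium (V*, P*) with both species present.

From dP/dt = 0 with P > 0: 0.00861V* = 0.547, so V* = 63.5.
Substitute into dV/dt = 0: 0.237(1 - 63.5/177) = 0.0219P*.
The bracket is 0.641, giving P* = 0.152/0.0219 = 6.94.

V* ≈ 63.5, P* ≈ 6.94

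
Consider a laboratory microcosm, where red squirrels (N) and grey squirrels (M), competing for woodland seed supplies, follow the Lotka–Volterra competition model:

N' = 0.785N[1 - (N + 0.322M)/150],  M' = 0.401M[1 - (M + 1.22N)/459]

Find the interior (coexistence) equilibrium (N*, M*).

N* ≈ 3.63, M* ≈ 455

Setting both brackets to zero gives the nullclines N + 0.322M = 150 and 1.22N + M = 459.
Substituting M = 459 - 1.22N into the first: N(1 - 0.322·1.22) = 150 - 0.322·459.
So N* = 2.2/0.607 = 3.63, and then M* = 459 - 1.22·3.63 = 455.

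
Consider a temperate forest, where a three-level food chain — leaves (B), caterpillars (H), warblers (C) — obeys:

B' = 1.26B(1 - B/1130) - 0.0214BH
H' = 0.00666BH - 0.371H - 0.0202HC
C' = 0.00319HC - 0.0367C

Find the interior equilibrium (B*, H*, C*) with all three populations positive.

From dC/dt = 0: 0.00319H* = 0.0367, so H* = 11.5.
From dB/dt = 0: 1.26(1 - B*/1130) = 0.0214·11.5, giving B* = 1130·(1 - 0.195) = 909.
From dH/dt = 0: 0.00666·909 - 0.371 = 0.0202C*, so C* = 5.68/0.0202 = 281.

B* ≈ 909, H* ≈ 11.5, C* ≈ 281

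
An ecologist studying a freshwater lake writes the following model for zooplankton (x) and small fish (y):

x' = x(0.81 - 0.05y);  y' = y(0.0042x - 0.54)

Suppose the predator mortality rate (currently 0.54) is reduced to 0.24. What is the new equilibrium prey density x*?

At the interior fixed point, setting dy/dt = 0 with y > 0 fixes x* = (predator death rate)/(xy coefficient) — independent of the other coefficients.
With the change, x* = 0.24/0.0042 = 57.1; it falls from 129.

x* ≈ 57.1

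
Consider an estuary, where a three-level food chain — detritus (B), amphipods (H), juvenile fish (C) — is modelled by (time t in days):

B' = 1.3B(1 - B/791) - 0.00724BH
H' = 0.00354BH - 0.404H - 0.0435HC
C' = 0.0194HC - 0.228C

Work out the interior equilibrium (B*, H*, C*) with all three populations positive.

From dC/dt = 0: 0.0194H* = 0.228, so H* = 11.8.
From dB/dt = 0: 1.3(1 - B*/791) = 0.00724·11.8, giving B* = 791·(1 - 0.0655) = 739.
From dH/dt = 0: 0.00354·739 - 0.404 = 0.0435C*, so C* = 2.21/0.0435 = 50.9.

B* ≈ 739, H* ≈ 11.8, C* ≈ 50.9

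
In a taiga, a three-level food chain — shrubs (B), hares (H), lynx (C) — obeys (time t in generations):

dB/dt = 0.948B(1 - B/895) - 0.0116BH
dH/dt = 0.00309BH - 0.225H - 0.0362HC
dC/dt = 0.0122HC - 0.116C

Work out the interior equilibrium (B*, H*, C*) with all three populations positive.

From dC/dt = 0: 0.0122H* = 0.116, so H* = 9.51.
From dB/dt = 0: 0.948(1 - B*/895) = 0.0116·9.51, giving B* = 895·(1 - 0.116) = 791.
From dH/dt = 0: 0.00309·791 - 0.225 = 0.0362C*, so C* = 2.22/0.0362 = 61.3.

B* ≈ 791, H* ≈ 9.51, C* ≈ 61.3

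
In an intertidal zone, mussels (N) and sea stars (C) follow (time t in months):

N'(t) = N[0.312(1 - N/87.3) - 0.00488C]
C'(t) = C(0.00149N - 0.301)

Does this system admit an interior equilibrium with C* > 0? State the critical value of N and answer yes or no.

Threshold N = 202; K < 202, so no, the predator goes extinct.

The predator equation gives dC/dt > 0 only when N > 0.301/0.00149 = 202.
Without the predator, N → K = 87.3. Since 87.3 < 202, the predator cannot invade.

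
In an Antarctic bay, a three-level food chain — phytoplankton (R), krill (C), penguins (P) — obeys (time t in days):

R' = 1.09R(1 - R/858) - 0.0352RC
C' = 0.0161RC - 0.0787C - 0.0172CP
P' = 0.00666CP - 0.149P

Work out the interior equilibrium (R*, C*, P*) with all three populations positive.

R* ≈ 238, C* ≈ 22.4, P* ≈ 218

From dP/dt = 0: 0.00666C* = 0.149, so C* = 22.4.
From dR/dt = 0: 1.09(1 - R*/858) = 0.0352·22.4, giving R* = 858·(1 - 0.722) = 238.
From dC/dt = 0: 0.0161·238 - 0.0787 = 0.0172P*, so P* = 3.75/0.0172 = 218.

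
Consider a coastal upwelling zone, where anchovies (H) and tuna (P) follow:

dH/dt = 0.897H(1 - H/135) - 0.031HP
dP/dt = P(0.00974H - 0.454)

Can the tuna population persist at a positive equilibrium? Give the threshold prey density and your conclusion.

The predator equation gives dP/dt > 0 only when H > 0.454/0.00974 = 46.6.
Without the predator, H → K = 135. Since 135 > 46.6, the predator can invade and persist.

Threshold H = 46.6; K > 46.6, so yes, the predator persists.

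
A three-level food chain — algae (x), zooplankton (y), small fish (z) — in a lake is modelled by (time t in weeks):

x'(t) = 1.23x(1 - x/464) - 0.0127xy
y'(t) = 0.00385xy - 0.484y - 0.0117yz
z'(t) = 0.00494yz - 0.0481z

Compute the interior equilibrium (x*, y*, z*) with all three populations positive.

From dz/dt = 0: 0.00494y* = 0.0481, so y* = 9.74.
From dx/dt = 0: 1.23(1 - x*/464) = 0.0127·9.74, giving x* = 464·(1 - 0.101) = 417.
From dy/dt = 0: 0.00385·417 - 0.484 = 0.0117z*, so z* = 1.12/0.0117 = 96.

x* ≈ 417, y* ≈ 9.74, z* ≈ 96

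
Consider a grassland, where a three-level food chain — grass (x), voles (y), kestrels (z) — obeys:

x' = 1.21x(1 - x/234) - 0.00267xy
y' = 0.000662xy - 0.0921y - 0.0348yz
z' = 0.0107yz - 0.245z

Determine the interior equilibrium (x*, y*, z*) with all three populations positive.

x* ≈ 222, y* ≈ 22.9, z* ≈ 1.58

From dz/dt = 0: 0.0107y* = 0.245, so y* = 22.9.
From dx/dt = 0: 1.21(1 - x*/234) = 0.00267·22.9, giving x* = 234·(1 - 0.0505) = 222.
From dy/dt = 0: 0.000662·222 - 0.0921 = 0.0348z*, so z* = 0.055/0.0348 = 1.58.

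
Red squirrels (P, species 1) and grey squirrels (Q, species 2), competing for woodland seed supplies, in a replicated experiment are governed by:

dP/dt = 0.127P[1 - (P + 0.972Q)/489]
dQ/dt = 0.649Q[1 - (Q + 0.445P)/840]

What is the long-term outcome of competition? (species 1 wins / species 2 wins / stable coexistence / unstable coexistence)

Compare the nullcline intercepts: K1/α12 = 489/0.972 = 503 < K2 = 840; K2/α21 = 840/0.445 = 1890 > K1 = 489.
Since the inequalities point opposite ways, species 2 can invade but species 1 cannot.

species 2 excludes species 1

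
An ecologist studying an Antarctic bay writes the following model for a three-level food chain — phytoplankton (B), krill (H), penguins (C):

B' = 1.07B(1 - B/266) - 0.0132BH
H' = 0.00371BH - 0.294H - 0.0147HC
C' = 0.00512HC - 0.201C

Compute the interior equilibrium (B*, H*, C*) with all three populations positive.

B* ≈ 137, H* ≈ 39.3, C* ≈ 14.6

From dC/dt = 0: 0.00512H* = 0.201, so H* = 39.3.
From dB/dt = 0: 1.07(1 - B*/266) = 0.0132·39.3, giving B* = 266·(1 - 0.484) = 137.
From dH/dt = 0: 0.00371·137 - 0.294 = 0.0147C*, so C* = 0.215/0.0147 = 14.6.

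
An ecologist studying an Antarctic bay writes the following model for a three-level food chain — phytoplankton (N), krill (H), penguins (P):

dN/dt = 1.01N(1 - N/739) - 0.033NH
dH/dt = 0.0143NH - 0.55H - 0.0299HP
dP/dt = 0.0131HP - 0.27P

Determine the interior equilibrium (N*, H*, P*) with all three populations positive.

N* ≈ 241, H* ≈ 20.6, P* ≈ 97

From dP/dt = 0: 0.0131H* = 0.27, so H* = 20.6.
From dN/dt = 0: 1.01(1 - N*/739) = 0.033·20.6, giving N* = 739·(1 - 0.673) = 241.
From dH/dt = 0: 0.0143·241 - 0.55 = 0.0299P*, so P* = 2.9/0.0299 = 97.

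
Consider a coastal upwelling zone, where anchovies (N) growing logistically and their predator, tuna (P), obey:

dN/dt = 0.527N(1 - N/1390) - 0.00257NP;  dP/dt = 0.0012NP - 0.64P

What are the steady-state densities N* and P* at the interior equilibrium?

N* ≈ 533, P* ≈ 126

From dP/dt = 0 with P > 0: 0.0012N* = 0.64, so N* = 533.
Substitute into dN/dt = 0: 0.527(1 - 533/1390) = 0.00257P*.
The bracket is 0.616, giving P* = 0.325/0.00257 = 126.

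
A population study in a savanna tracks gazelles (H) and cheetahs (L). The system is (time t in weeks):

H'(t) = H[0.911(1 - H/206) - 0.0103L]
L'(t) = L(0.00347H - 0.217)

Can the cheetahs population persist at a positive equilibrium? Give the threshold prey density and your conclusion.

The predator equation gives dL/dt > 0 only when H > 0.217/0.00347 = 62.5.
Without the predator, H → K = 206. Since 206 > 62.5, the predator can invade and persist.

Threshold H = 62.5; K > 62.5, so yes, the predator persists.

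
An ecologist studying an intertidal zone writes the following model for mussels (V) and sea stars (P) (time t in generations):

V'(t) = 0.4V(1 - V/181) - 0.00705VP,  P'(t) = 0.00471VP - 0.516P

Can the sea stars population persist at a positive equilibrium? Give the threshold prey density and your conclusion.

The predator equation gives dP/dt > 0 only when V > 0.516/0.00471 = 110.
Without the predator, V → K = 181. Since 181 > 110, the predator can invade and persist.

Threshold V = 110; K > 110, so yes, the predator persists.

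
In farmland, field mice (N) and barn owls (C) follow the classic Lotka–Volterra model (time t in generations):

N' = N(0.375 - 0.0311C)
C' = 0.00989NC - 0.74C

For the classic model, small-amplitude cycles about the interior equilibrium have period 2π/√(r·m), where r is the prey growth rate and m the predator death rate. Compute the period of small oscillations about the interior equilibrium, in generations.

Here r = 0.375 and m = 0.74, so r·m = 0.277.
ω = √0.277 = 0.527 per generation, hence T = 2π/ω ≈ 11.9 generations.

T ≈ 11.9 generations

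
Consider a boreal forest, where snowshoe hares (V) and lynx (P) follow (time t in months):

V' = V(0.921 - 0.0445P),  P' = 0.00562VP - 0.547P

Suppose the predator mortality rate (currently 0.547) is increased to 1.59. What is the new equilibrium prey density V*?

At the interior fixed point, setting dP/dt = 0 with P > 0 fixes V* = (predator death rate)/(VP coefficient) — independent of the other coefficients.
With the change, V* = 1.59/0.00562 = 283; it rises from 97.3.

V* ≈ 283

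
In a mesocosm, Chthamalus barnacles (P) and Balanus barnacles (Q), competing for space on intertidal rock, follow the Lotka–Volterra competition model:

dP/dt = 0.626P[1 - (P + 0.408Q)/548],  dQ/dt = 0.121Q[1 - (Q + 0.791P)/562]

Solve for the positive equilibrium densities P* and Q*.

Setting both brackets to zero gives the nullclines P + 0.408Q = 548 and 0.791P + Q = 562.
Substituting Q = 562 - 0.791P into the first: P(1 - 0.408·0.791) = 548 - 0.408·562.
So P* = 319/0.677 = 471, and then Q* = 562 - 0.791·471 = 190.

P* ≈ 471, Q* ≈ 190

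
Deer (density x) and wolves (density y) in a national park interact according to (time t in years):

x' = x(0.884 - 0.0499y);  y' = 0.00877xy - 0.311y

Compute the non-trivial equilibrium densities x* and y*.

Set dy/dt = 0 with y > 0: 0.00877x - 0.311 = 0, so x* = 0.311/0.00877 = 35.5.
Set dx/dt = 0 with x > 0: 0.884 - 0.0499y = 0, so y* = 0.884/0.0499 = 17.7.

x* ≈ 35.5, y* ≈ 17.7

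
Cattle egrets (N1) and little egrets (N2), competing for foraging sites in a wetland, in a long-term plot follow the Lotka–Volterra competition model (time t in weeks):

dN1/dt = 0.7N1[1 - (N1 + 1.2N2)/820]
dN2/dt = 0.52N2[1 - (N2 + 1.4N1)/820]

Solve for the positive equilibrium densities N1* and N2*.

N1* ≈ 241, N2* ≈ 482

Setting both brackets to zero gives the nullclines N1 + 1.2N2 = 820 and 1.4N1 + N2 = 820.
Substituting N2 = 820 - 1.4N1 into the first: N1(1 - 1.2·1.4) = 820 - 1.2·820.
So N1* = -164/-0.68 = 241, and then N2* = 820 - 1.4·241 = 482.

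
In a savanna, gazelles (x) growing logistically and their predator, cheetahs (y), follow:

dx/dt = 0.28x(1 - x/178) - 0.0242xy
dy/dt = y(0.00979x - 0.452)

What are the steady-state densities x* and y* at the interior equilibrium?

x* ≈ 46.2, y* ≈ 8.57

From dy/dt = 0 with y > 0: 0.00979x* = 0.452, so x* = 46.2.
Substitute into dx/dt = 0: 0.28(1 - 46.2/178) = 0.0242y*.
The bracket is 0.741, giving y* = 0.207/0.0242 = 8.57.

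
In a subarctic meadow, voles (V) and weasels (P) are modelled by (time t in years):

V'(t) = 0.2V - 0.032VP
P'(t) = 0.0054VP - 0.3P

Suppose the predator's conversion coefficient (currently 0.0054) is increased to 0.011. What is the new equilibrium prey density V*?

V* ≈ 27.3

At the interior fixed point, setting dP/dt = 0 with P > 0 fixes V* = (predator death rate)/(VP coefficient) — independent of the other coefficients.
With the change, V* = 0.3/0.011 = 27.3; it falls from 55.6.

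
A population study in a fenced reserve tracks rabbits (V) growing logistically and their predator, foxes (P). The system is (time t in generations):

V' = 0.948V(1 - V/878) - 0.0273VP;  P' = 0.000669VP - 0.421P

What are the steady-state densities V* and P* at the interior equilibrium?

From dP/dt = 0 with P > 0: 0.000669V* = 0.421, so V* = 629.
Substitute into dV/dt = 0: 0.948(1 - 629/878) = 0.0273P*.
The bracket is 0.283, giving P* = 0.269/0.0273 = 9.84.

V* ≈ 629, P* ≈ 9.84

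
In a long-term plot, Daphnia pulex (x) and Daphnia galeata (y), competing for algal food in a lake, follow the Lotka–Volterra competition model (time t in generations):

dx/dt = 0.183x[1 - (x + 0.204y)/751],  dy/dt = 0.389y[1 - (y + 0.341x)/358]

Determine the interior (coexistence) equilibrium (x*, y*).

Setting both brackets to zero gives the nullclines x + 0.204y = 751 and 0.341x + y = 358.
Substituting y = 358 - 0.341x into the first: x(1 - 0.204·0.341) = 751 - 0.204·358.
So x* = 678/0.93 = 729, and then y* = 358 - 0.341·729 = 110.

x* ≈ 729, y* ≈ 110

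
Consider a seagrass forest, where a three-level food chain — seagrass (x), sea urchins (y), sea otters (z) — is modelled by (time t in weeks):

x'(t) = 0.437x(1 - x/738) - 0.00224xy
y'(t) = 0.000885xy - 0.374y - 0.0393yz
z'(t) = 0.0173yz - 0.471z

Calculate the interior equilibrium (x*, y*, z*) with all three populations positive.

From dz/dt = 0: 0.0173y* = 0.471, so y* = 27.2.
From dx/dt = 0: 0.437(1 - x*/738) = 0.00224·27.2, giving x* = 738·(1 - 0.14) = 635.
From dy/dt = 0: 0.000885·635 - 0.374 = 0.0393z*, so z* = 0.188/0.0393 = 4.78.

x* ≈ 635, y* ≈ 27.2, z* ≈ 4.78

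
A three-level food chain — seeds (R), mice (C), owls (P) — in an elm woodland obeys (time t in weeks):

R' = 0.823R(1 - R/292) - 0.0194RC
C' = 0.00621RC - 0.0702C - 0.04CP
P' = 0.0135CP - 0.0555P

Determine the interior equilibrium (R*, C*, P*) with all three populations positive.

From dP/dt = 0: 0.0135C* = 0.0555, so C* = 4.11.
From dR/dt = 0: 0.823(1 - R*/292) = 0.0194·4.11, giving R* = 292·(1 - 0.0969) = 264.
From dC/dt = 0: 0.00621·264 - 0.0702 = 0.04P*, so P* = 1.57/0.04 = 39.2.

R* ≈ 264, C* ≈ 4.11, P* ≈ 39.2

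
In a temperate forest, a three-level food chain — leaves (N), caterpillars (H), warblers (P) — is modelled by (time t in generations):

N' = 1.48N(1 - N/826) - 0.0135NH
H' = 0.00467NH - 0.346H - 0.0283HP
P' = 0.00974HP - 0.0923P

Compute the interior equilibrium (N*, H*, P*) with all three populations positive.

N* ≈ 755, H* ≈ 9.48, P* ≈ 112

From dP/dt = 0: 0.00974H* = 0.0923, so H* = 9.48.
From dN/dt = 0: 1.48(1 - N*/826) = 0.0135·9.48, giving N* = 826·(1 - 0.0864) = 755.
From dH/dt = 0: 0.00467·755 - 0.346 = 0.0283P*, so P* = 3.18/0.0283 = 112.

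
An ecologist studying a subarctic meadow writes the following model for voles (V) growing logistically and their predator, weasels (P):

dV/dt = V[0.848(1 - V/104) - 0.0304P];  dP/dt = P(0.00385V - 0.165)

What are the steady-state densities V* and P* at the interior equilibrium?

V* ≈ 42.9, P* ≈ 16.4

From dP/dt = 0 with P > 0: 0.00385V* = 0.165, so V* = 42.9.
Substitute into dV/dt = 0: 0.848(1 - 42.9/104) = 0.0304P*.
The bracket is 0.588, giving P* = 0.499/0.0304 = 16.4.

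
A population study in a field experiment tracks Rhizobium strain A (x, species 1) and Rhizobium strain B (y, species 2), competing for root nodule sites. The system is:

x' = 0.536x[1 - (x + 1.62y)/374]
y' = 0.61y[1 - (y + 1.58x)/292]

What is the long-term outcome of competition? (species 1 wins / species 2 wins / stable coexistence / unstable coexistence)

Compare the nullcline intercepts: K1/α12 = 374/1.62 = 231 < K2 = 292; K2/α21 = 292/1.58 = 185 < K1 = 374.
Since both are reversed, neither can invade when rare; the interior point is a saddle.

unstable coexistence (outcome depends on initial conditions)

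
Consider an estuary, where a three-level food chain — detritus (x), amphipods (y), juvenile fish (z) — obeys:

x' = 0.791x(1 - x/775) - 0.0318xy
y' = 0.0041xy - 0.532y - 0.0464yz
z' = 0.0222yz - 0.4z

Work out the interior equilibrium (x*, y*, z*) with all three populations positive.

From dz/dt = 0: 0.0222y* = 0.4, so y* = 18.
From dx/dt = 0: 0.791(1 - x*/775) = 0.0318·18, giving x* = 775·(1 - 0.724) = 214.
From dy/dt = 0: 0.0041·214 - 0.532 = 0.0464z*, so z* = 0.344/0.0464 = 7.41.

x* ≈ 214, y* ≈ 18, z* ≈ 7.41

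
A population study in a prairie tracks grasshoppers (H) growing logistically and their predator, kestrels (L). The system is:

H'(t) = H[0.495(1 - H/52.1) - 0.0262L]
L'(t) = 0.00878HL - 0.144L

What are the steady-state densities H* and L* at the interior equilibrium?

From dL/dt = 0 with L > 0: 0.00878H* = 0.144, so H* = 16.4.
Substitute into dH/dt = 0: 0.495(1 - 16.4/52.1) = 0.0262L*.
The bracket is 0.685, giving L* = 0.339/0.0262 = 12.9.

H* ≈ 16.4, L* ≈ 12.9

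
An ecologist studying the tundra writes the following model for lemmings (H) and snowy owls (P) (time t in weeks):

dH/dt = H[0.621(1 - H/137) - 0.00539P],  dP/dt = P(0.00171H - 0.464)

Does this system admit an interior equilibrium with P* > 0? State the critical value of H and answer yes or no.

Threshold H = 271; K < 271, so no, the predator goes extinct.

The predator equation gives dP/dt > 0 only when H > 0.464/0.00171 = 271.
Without the predator, H → K = 137. Since 137 < 271, the predator cannot invade.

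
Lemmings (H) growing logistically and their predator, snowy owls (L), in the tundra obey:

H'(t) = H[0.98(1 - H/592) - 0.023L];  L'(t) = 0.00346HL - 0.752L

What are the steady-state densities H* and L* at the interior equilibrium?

From dL/dt = 0 with L > 0: 0.00346H* = 0.752, so H* = 217.
Substitute into dH/dt = 0: 0.98(1 - 217/592) = 0.023L*.
The bracket is 0.633, giving L* = 0.62/0.023 = 27.

H* ≈ 217, L* ≈ 27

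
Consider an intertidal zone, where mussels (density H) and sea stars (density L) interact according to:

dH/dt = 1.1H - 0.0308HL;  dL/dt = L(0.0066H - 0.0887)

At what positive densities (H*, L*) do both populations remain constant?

Set dL/dt = 0 with L > 0: 0.0066H - 0.0887 = 0, so H* = 0.0887/0.0066 = 13.4.
Set dH/dt = 0 with H > 0: 1.1 - 0.0308L = 0, so L* = 1.1/0.0308 = 35.7.

H* ≈ 13.4, L* ≈ 35.7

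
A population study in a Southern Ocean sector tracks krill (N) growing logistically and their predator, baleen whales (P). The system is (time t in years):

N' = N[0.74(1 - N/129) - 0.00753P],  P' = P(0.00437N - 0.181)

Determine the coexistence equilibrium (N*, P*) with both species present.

From dP/dt = 0 with P > 0: 0.00437N* = 0.181, so N* = 41.4.
Substitute into dN/dt = 0: 0.74(1 - 41.4/129) = 0.00753P*.
The bracket is 0.679, giving P* = 0.502/0.00753 = 66.7.

N* ≈ 41.4, P* ≈ 66.7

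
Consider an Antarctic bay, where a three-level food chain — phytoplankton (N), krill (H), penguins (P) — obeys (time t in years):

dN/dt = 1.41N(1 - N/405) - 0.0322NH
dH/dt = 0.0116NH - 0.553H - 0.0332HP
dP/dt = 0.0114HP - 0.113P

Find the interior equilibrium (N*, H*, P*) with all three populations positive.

From dP/dt = 0: 0.0114H* = 0.113, so H* = 9.91.
From dN/dt = 0: 1.41(1 - N*/405) = 0.0322·9.91, giving N* = 405·(1 - 0.226) = 313.
From dH/dt = 0: 0.0116·313 - 0.553 = 0.0332P*, so P* = 3.08/0.0332 = 92.8.

N* ≈ 313, H* ≈ 9.91, P* ≈ 92.8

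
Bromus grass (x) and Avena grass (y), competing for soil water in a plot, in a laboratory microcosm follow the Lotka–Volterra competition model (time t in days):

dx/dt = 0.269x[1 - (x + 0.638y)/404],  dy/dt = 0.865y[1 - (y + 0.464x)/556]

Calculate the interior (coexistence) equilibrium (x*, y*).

Setting both brackets to zero gives the nullclines x + 0.638y = 404 and 0.464x + y = 556.
Substituting y = 556 - 0.464x into the first: x(1 - 0.638·0.464) = 404 - 0.638·556.
So x* = 49.3/0.704 = 70, and then y* = 556 - 0.464·70 = 524.

x* ≈ 70, y* ≈ 524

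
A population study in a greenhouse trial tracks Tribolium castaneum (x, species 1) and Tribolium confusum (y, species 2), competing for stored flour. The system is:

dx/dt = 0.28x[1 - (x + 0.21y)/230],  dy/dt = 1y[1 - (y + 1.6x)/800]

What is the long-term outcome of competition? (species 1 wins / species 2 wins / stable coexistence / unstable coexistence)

stable coexistence

Compare the nullcline intercepts: K1/α12 = 230/0.21 = 1100 > K2 = 800; K2/α21 = 800/1.6 = 500 > K1 = 230.
Since both inequalities hold, each species can invade when rare, so the interior equilibrium is stable.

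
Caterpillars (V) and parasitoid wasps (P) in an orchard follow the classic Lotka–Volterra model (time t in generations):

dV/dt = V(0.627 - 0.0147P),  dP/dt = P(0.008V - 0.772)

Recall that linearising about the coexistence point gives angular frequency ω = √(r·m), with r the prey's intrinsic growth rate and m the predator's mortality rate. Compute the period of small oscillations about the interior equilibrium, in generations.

T ≈ 9.03 generations

Here r = 0.627 and m = 0.772, so r·m = 0.484.
ω = √0.484 = 0.696 per generation, hence T = 2π/ω ≈ 9.03 generations.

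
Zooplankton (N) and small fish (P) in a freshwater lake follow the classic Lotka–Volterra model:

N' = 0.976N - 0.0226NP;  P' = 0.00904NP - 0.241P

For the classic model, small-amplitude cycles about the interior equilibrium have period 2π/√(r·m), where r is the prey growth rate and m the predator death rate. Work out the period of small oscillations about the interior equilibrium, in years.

Here r = 0.976 and m = 0.241, so r·m = 0.235.
ω = √0.235 = 0.485 per year, hence T = 2π/ω ≈ 13 years.

T ≈ 13 years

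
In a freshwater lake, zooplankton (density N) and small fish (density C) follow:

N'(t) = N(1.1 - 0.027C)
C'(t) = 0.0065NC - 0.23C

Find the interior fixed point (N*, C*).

N* ≈ 35.4, C* ≈ 40.7

Set dC/dt = 0 with C > 0: 0.0065N - 0.23 = 0, so N* = 0.23/0.0065 = 35.4.
Set dN/dt = 0 with N > 0: 1.1 - 0.027C = 0, so C* = 1.1/0.027 = 40.7.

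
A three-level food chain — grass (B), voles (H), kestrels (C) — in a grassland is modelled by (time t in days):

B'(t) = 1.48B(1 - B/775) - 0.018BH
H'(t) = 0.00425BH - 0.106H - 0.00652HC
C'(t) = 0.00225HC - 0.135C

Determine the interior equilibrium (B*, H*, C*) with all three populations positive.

From dC/dt = 0: 0.00225H* = 0.135, so H* = 60.
From dB/dt = 0: 1.48(1 - B*/775) = 0.018·60, giving B* = 775·(1 - 0.73) = 209.
From dH/dt = 0: 0.00425·209 - 0.106 = 0.00652C*, so C* = 0.784/0.00652 = 120.

B* ≈ 209, H* ≈ 60, C* ≈ 120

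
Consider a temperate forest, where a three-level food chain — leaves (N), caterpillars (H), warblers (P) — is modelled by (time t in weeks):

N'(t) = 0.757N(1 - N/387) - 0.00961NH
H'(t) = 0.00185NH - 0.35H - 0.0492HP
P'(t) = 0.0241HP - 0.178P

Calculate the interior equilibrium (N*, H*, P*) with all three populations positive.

From dP/dt = 0: 0.0241H* = 0.178, so H* = 7.39.
From dN/dt = 0: 0.757(1 - N*/387) = 0.00961·7.39, giving N* = 387·(1 - 0.0938) = 351.
From dH/dt = 0: 0.00185·351 - 0.35 = 0.0492P*, so P* = 0.299/0.0492 = 6.07.

N* ≈ 351, H* ≈ 7.39, P* ≈ 6.07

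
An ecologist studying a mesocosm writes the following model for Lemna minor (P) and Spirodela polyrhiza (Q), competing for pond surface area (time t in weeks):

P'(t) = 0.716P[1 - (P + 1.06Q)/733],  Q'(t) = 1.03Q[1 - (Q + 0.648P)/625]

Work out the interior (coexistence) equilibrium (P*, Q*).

P* ≈ 225, Q* ≈ 479

Setting both brackets to zero gives the nullclines P + 1.06Q = 733 and 0.648P + Q = 625.
Substituting Q = 625 - 0.648P into the first: P(1 - 1.06·0.648) = 733 - 1.06·625.
So P* = 70.5/0.313 = 225, and then Q* = 625 - 0.648·225 = 479.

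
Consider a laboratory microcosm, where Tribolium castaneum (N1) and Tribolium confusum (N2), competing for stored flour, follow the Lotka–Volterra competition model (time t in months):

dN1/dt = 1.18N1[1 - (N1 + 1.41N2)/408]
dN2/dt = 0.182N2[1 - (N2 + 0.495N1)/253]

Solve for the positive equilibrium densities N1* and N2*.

N1* ≈ 170, N2* ≈ 169

Setting both brackets to zero gives the nullclines N1 + 1.41N2 = 408 and 0.495N1 + N2 = 253.
Substituting N2 = 253 - 0.495N1 into the first: N1(1 - 1.41·0.495) = 408 - 1.41·253.
So N1* = 51.3/0.302 = 170, and then N2* = 253 - 0.495·170 = 169.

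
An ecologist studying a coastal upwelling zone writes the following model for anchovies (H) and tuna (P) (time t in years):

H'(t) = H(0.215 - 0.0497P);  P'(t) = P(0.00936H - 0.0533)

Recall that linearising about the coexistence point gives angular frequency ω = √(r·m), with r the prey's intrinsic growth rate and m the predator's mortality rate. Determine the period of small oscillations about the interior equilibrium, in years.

T ≈ 58.7 years

Here r = 0.215 and m = 0.0533, so r·m = 0.0115.
ω = √0.0115 = 0.107 per year, hence T = 2π/ω ≈ 58.7 years.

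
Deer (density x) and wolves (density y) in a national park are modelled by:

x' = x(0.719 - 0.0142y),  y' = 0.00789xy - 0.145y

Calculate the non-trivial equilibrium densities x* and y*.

Set dy/dt = 0 with y > 0: 0.00789x - 0.145 = 0, so x* = 0.145/0.00789 = 18.4.
Set dx/dt = 0 with x > 0: 0.719 - 0.0142y = 0, so y* = 0.719/0.0142 = 50.6.

x* ≈ 18.4, y* ≈ 50.6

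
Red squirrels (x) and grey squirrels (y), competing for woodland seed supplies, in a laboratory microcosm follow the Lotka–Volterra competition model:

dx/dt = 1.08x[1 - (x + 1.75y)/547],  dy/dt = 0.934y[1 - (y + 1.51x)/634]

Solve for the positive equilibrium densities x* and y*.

Setting both brackets to zero gives the nullclines x + 1.75y = 547 and 1.51x + y = 634.
Substituting y = 634 - 1.51x into the first: x(1 - 1.75·1.51) = 547 - 1.75·634.
So x* = -562/-1.64 = 342, and then y* = 634 - 1.51·342 = 117.

x* ≈ 342, y* ≈ 117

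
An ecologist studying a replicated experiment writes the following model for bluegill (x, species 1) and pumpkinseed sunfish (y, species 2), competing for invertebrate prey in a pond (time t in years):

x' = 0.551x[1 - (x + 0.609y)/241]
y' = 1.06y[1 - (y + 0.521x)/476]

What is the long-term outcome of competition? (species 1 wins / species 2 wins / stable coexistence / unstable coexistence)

species 2 excludes species 1

Compare the nullcline intercepts: K1/α12 = 241/0.609 = 396 < K2 = 476; K2/α21 = 476/0.521 = 914 > K1 = 241.
Since the inequalities point opposite ways, species 2 can invade but species 1 cannot.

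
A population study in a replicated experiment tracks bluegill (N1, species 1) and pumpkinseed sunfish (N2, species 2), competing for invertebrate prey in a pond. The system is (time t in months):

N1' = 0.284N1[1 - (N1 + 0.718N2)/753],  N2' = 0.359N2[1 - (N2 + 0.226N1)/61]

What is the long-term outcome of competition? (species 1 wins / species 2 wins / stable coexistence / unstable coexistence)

Compare the nullcline intercepts: K1/α12 = 753/0.718 = 1050 > K2 = 61; K2/α21 = 61/0.226 = 270 < K1 = 753.
Since the inequalities point opposite ways, species 1 can invade but species 2 cannot.

species 1 excludes species 2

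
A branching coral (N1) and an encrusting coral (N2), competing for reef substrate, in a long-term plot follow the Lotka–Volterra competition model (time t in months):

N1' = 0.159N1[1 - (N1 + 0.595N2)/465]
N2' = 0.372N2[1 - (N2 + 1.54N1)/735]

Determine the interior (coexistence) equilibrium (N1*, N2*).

N1* ≈ 331, N2* ≈ 226

Setting both brackets to zero gives the nullclines N1 + 0.595N2 = 465 and 1.54N1 + N2 = 735.
Substituting N2 = 735 - 1.54N1 into the first: N1(1 - 0.595·1.54) = 465 - 0.595·735.
So N1* = 27.7/0.0837 = 331, and then N2* = 735 - 1.54·331 = 226.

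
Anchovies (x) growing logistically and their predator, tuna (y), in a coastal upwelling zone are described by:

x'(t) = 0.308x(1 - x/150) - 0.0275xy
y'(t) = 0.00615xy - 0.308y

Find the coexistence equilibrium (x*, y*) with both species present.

From dy/dt = 0 with y > 0: 0.00615x* = 0.308, so x* = 50.1.
Substitute into dx/dt = 0: 0.308(1 - 50.1/150) = 0.0275y*.
The bracket is 0.666, giving y* = 0.205/0.0275 = 7.46.

x* ≈ 50.1, y* ≈ 7.46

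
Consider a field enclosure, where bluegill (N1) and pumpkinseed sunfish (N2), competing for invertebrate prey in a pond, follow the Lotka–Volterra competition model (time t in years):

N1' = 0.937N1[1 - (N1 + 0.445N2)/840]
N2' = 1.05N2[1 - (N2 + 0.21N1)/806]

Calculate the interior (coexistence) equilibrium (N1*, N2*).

N1* ≈ 531, N2* ≈ 695

Setting both brackets to zero gives the nullclines N1 + 0.445N2 = 840 and 0.21N1 + N2 = 806.
Substituting N2 = 806 - 0.21N1 into the first: N1(1 - 0.445·0.21) = 840 - 0.445·806.
So N1* = 481/0.907 = 531, and then N2* = 806 - 0.21·531 = 695.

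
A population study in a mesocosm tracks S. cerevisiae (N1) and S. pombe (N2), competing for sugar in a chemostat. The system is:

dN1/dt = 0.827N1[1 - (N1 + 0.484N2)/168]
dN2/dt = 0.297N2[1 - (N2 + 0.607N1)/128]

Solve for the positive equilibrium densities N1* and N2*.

Setting both brackets to zero gives the nullclines N1 + 0.484N2 = 168 and 0.607N1 + N2 = 128.
Substituting N2 = 128 - 0.607N1 into the first: N1(1 - 0.484·0.607) = 168 - 0.484·128.
So N1* = 106/0.706 = 150, and then N2* = 128 - 0.607·150 = 36.9.

N1* ≈ 150, N2* ≈ 36.9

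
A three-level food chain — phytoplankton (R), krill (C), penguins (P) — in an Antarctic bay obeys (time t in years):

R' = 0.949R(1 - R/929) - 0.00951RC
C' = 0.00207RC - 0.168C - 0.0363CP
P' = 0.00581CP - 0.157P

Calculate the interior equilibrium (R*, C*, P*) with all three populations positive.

From dP/dt = 0: 0.00581C* = 0.157, so C* = 27.
From dR/dt = 0: 0.949(1 - R*/929) = 0.00951·27, giving R* = 929·(1 - 0.271) = 677.
From dC/dt = 0: 0.00207·677 - 0.168 = 0.0363P*, so P* = 1.23/0.0363 = 34.

R* ≈ 677, C* ≈ 27, P* ≈ 34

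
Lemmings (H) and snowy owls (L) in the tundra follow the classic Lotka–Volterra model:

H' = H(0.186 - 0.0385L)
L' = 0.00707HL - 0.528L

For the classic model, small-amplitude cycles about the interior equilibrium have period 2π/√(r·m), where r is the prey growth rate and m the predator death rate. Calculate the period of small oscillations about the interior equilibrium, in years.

Here r = 0.186 and m = 0.528, so r·m = 0.0982.
ω = √0.0982 = 0.313 per year, hence T = 2π/ω ≈ 20 years.

T ≈ 20 years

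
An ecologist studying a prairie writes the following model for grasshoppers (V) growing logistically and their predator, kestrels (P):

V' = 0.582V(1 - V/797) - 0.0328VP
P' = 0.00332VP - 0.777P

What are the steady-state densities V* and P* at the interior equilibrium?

From dP/dt = 0 with P > 0: 0.00332V* = 0.777, so V* = 234.
Substitute into dV/dt = 0: 0.582(1 - 234/797) = 0.0328P*.
The bracket is 0.706, giving P* = 0.411/0.0328 = 12.5.

V* ≈ 234, P* ≈ 12.5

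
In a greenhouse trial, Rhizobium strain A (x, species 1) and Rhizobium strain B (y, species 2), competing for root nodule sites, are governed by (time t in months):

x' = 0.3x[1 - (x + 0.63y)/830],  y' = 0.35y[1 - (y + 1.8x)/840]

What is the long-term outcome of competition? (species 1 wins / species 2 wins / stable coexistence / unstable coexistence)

Compare the nullcline intercepts: K1/α12 = 830/0.63 = 1320 > K2 = 840; K2/α21 = 840/1.8 = 467 < K1 = 830.
Since the inequalities point opposite ways, species 1 can invade but species 2 cannot.

species 1 excludes species 2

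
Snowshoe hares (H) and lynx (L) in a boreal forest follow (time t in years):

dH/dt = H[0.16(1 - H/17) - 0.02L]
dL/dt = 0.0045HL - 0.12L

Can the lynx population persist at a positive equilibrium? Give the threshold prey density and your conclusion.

The predator equation gives dL/dt > 0 only when H > 0.12/0.0045 = 26.7.
Without the predator, H → K = 17. Since 17 < 26.7, the predator cannot invade.

Threshold H = 26.7; K < 26.7, so no, the predator goes extinct.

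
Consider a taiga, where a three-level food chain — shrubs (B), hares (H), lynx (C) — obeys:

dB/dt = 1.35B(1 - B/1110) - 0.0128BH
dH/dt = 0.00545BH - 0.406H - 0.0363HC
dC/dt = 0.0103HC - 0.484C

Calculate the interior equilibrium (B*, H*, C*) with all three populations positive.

From dC/dt = 0: 0.0103H* = 0.484, so H* = 47.
From dB/dt = 0: 1.35(1 - B*/1110) = 0.0128·47, giving B* = 1110·(1 - 0.446) = 615.
From dH/dt = 0: 0.00545·615 - 0.406 = 0.0363C*, so C* = 2.95/0.0363 = 81.2.

B* ≈ 615, H* ≈ 47, C* ≈ 81.2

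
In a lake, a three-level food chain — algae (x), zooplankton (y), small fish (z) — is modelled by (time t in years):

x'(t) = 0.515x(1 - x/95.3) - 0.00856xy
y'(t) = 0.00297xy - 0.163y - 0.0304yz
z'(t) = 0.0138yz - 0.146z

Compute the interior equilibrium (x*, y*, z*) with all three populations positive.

From dz/dt = 0: 0.0138y* = 0.146, so y* = 10.6.
From dx/dt = 0: 0.515(1 - x*/95.3) = 0.00856·10.6, giving x* = 95.3·(1 - 0.176) = 78.5.
From dy/dt = 0: 0.00297·78.5 - 0.163 = 0.0304z*, so z* = 0.0703/0.0304 = 2.31.

x* ≈ 78.5, y* ≈ 10.6, z* ≈ 2.31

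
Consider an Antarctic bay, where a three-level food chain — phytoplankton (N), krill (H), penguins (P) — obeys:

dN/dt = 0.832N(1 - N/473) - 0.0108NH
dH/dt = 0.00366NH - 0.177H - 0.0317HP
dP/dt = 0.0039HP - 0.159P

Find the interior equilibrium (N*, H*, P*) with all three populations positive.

From dP/dt = 0: 0.0039H* = 0.159, so H* = 40.8.
From dN/dt = 0: 0.832(1 - N*/473) = 0.0108·40.8, giving N* = 473·(1 - 0.529) = 223.
From dH/dt = 0: 0.00366·223 - 0.177 = 0.0317P*, so P* = 0.638/0.0317 = 20.1.

N* ≈ 223, H* ≈ 40.8, P* ≈ 20.1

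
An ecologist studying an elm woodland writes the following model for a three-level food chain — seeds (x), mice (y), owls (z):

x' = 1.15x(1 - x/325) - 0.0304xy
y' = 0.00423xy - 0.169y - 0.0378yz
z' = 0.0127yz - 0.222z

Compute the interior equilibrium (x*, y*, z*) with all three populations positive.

x* ≈ 175, y* ≈ 17.5, z* ≈ 15.1

From dz/dt = 0: 0.0127y* = 0.222, so y* = 17.5.
From dx/dt = 0: 1.15(1 - x*/325) = 0.0304·17.5, giving x* = 325·(1 - 0.462) = 175.
From dy/dt = 0: 0.00423·175 - 0.169 = 0.0378z*, so z* = 0.57/0.0378 = 15.1.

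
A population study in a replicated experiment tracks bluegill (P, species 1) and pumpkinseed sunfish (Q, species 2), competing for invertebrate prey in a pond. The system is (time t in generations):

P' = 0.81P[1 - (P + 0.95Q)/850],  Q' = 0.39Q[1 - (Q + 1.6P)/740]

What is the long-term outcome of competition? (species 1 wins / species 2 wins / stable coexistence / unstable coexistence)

species 1 excludes species 2

Compare the nullcline intercepts: K1/α12 = 850/0.95 = 895 > K2 = 740; K2/α21 = 740/1.6 = 462 < K1 = 850.
Since the inequalities point opposite ways, species 1 can invade but species 2 cannot.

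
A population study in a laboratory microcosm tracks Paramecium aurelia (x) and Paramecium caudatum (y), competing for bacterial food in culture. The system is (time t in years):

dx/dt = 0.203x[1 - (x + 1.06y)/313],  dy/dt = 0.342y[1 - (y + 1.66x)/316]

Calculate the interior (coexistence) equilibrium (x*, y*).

Setting both brackets to zero gives the nullclines x + 1.06y = 313 and 1.66x + y = 316.
Substituting y = 316 - 1.66x into the first: x(1 - 1.06·1.66) = 313 - 1.06·316.
So x* = -22/-0.76 = 28.9, and then y* = 316 - 1.66·28.9 = 268.

x* ≈ 28.9, y* ≈ 268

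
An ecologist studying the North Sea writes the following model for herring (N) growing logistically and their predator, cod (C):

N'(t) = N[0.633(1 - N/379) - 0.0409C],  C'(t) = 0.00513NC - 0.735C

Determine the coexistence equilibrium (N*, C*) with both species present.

N* ≈ 143, C* ≈ 9.63

From dC/dt = 0 with C > 0: 0.00513N* = 0.735, so N* = 143.
Substitute into dN/dt = 0: 0.633(1 - 143/379) = 0.0409C*.
The bracket is 0.622, giving C* = 0.394/0.0409 = 9.63.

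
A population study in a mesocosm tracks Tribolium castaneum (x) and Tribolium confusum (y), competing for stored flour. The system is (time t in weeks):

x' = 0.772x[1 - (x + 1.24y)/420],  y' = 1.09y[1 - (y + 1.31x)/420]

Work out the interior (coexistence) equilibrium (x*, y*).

x* ≈ 161, y* ≈ 209

Setting both brackets to zero gives the nullclines x + 1.24y = 420 and 1.31x + y = 420.
Substituting y = 420 - 1.31x into the first: x(1 - 1.24·1.31) = 420 - 1.24·420.
So x* = -101/-0.624 = 161, and then y* = 420 - 1.31·161 = 209.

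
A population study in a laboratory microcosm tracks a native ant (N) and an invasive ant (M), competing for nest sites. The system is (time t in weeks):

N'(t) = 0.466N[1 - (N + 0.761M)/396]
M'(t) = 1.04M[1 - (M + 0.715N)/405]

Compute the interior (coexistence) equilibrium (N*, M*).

N* ≈ 193, M* ≈ 267

Setting both brackets to zero gives the nullclines N + 0.761M = 396 and 0.715N + M = 405.
Substituting M = 405 - 0.715N into the first: N(1 - 0.761·0.715) = 396 - 0.761·405.
So N* = 87.8/0.456 = 193, and then M* = 405 - 0.715·193 = 267.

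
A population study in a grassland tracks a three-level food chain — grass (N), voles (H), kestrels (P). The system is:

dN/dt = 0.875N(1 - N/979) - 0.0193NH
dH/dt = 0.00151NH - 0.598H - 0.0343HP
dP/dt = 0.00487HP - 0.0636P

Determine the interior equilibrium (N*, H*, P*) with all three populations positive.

From dP/dt = 0: 0.00487H* = 0.0636, so H* = 13.1.
From dN/dt = 0: 0.875(1 - N*/979) = 0.0193·13.1, giving N* = 979·(1 - 0.288) = 697.
From dH/dt = 0: 0.00151·697 - 0.598 = 0.0343P*, so P* = 0.454/0.0343 = 13.2.

N* ≈ 697, H* ≈ 13.1, P* ≈ 13.2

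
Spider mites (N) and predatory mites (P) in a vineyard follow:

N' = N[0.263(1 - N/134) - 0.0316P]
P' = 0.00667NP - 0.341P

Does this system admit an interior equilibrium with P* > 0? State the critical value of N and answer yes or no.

The predator equation gives dP/dt > 0 only when N > 0.341/0.00667 = 51.1.
Without the predator, N → K = 134. Since 134 > 51.1, the predator can invade and persist.

Threshold N = 51.1; K > 51.1, so yes, the predator persists.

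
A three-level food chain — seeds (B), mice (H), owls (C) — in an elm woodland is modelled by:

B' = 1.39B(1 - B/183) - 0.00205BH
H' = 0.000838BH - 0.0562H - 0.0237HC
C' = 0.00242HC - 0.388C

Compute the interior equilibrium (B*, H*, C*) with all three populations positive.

From dC/dt = 0: 0.00242H* = 0.388, so H* = 160.
From dB/dt = 0: 1.39(1 - B*/183) = 0.00205·160, giving B* = 183·(1 - 0.236) = 140.
From dH/dt = 0: 0.000838·140 - 0.0562 = 0.0237C*, so C* = 0.0609/0.0237 = 2.57.

B* ≈ 140, H* ≈ 160, C* ≈ 2.57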